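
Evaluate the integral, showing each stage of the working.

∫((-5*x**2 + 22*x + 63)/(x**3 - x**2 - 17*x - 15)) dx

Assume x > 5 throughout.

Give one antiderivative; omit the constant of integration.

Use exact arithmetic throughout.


Step 1. Decompose ∫((-5*x**2 + 22*x + 63)/(x**3 - x**2 - 17*x - 15)) dx by partial fractions, (-5*x**2 + 22*x + 63)/(x**3 - x**2 - 17*x - 15) = -3/(x + 3) - 3/(x + 1) + 1/(x - 5): now ∫(1/(x - 5)) dx + ∫(-3/(x + 1)) dx + ∫(-3/(x + 3)) dx.
Step 2. Evaluate the standard form [assuming x > 5]: now log(x - 5) + ∫(-3/(x + 1)) dx + ∫(-3/(x + 3)) dx.
Step 3. Evaluate the standard form [assuming x > -1]: now log(x - 5) - 3*log(x + 1) + ∫(-3/(x + 3)) dx.
Step 4. Evaluate the standard form [assuming x > -3]: now log(x - 5) - 3*log(x + 1) - 3*log(x + 3).
Answer: log(x - 5) - 3*log(x + 1) - 3*log(x + 3).


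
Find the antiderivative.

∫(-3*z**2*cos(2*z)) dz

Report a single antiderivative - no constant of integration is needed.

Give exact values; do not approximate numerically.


Answer: -3*z**2*sin(2*z)/2 - 3*z*cos(2*z)/2 + 3*sin(2*z)/4.


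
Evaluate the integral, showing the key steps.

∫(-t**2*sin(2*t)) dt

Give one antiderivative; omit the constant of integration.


Step 1. Integrate ∫(-t**2*sin(2*t)) dt by parts with u = t**2, dv = (-sin(2*t)) dt, so v = cos(2*t)/2: now t**2*cos(2*t)/2 + ∫(-t*cos(2*t)) dt.
Step 2. Integrate ∫(-t*cos(2*t)) dt by parts with u = t, dv = (-cos(2*t)) dt, so v = -sin(2*t)/2: now t**2*cos(2*t)/2 - t*sin(2*t)/2 + ∫(sin(2*t)/2) dt.
Step 3. Evaluate the standard form: now t**2*cos(2*t)/2 - t*sin(2*t)/2 - cos(2*t)/4.
Answer: t**2*cos(2*t)/2 - t*sin(2*t)/2 - cos(2*t)/4.


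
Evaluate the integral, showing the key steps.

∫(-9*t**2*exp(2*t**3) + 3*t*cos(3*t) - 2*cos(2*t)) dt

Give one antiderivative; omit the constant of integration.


Step 1. Rewrite: now ∫(3*t*cos(3*t)) dt + ∫(-9*t**2*exp(2*t**3)) dt + ∫(-2*cos(2*t)) dt.
Step 2. Evaluate the standard form: now -sin(2*t) + ∫(3*t*cos(3*t)) dt + ∫(-9*t**2*exp(2*t**3)) dt.
Step 3. Substitute u = t**3, turning ∫(-9*t**2*exp(2*t**3)) dt into ∫(-3*exp(2*u)) du: now -sin(2*t) + ∫(3*t*cos(3*t)) dt + ∫(-3*exp(2*u)) du.
Step 4. Evaluate the standard form: now -3*exp(2*u)/2 - sin(2*t) + ∫(3*t*cos(3*t)) dt.
Step 5. Substitute back u = t**3: now -3*exp(2*t**3)/2 - sin(2*t) + ∫(3*t*cos(3*t)) dt.
Step 6. Integrate ∫(3*t*cos(3*t)) dt by parts with u = t, dv = (3*cos(3*t)) dt, so v = sin(3*t): now t*sin(3*t) - 3*exp(2*t**3)/2 - sin(2*t) + ∫(-sin(3*t)) dt.
Step 7. Evaluate the standard form: now t*sin(3*t) - 3*exp(2*t**3)/2 - sin(2*t) + cos(3*t)/3.
Answer: t*sin(3*t) - 3*exp(2*t**3)/2 - sin(2*t) + cos(3*t)/3.


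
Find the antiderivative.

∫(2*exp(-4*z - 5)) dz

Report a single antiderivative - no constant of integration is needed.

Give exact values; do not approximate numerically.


Answer: -exp(-4*z - 5)/2.


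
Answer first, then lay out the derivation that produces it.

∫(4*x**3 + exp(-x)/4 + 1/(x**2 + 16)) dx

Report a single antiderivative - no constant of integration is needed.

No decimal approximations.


The answer is x**4 + atan(x/4)/4 - exp(-x)/4.
Step 1. Rewrite: now ∫(4*x**3) dx + ∫(1/(x**2 + 16)) dx + ∫(exp(-x)/4) dx.
Step 2. Evaluate the standard form: now atan(x/4)/4 + ∫(4*x**3) dx + ∫(exp(-x)/4) dx.
Step 3. Evaluate the standard form: now x**4 + atan(x/4)/4 + ∫(exp(-x)/4) dx.
Step 4. Evaluate the standard form: now x**4 + atan(x/4)/4 - exp(-x)/4.
Answer: x**4 + atan(x/4)/4 - exp(-x)/4.


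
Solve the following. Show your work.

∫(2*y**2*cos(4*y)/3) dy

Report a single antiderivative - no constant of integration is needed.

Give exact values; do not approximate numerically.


Step 1. Integrate ∫(2*y**2*cos(4*y)/3) dy by parts with u = y**2, dv = (2*cos(4*y)/3) dy, so v = sin(4*y)/6: now y**2*sin(4*y)/6 + ∫(-y*sin(4*y)/3) dy.
Step 2. Integrate ∫(-y*sin(4*y)/3) dy by parts with u = y, dv = (-sin(4*y)/3) dy, so v = cos(4*y)/12: now y**2*sin(4*y)/6 + y*cos(4*y)/12 + ∫(-cos(4*y)/12) dy.
Step 3. Evaluate the standard form: now y**2*sin(4*y)/6 + y*cos(4*y)/12 - sin(4*y)/48.
Answer: y**2*sin(4*y)/6 + y*cos(4*y)/12 - sin(4*y)/48.


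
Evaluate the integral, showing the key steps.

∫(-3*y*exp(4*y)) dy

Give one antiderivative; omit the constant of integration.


Step 1. Integrate ∫(-3*y*exp(4*y)) dy by parts with u = y, dv = (-3*exp(4*y)) dy, so v = -3*exp(4*y)/4: now -3*y*exp(4*y)/4 + ∫(3*exp(4*y)/4) dy.
Step 2. Evaluate the standard form: now -3*y*exp(4*y)/4 + 3*exp(4*y)/16.
Answer: -3*y*exp(4*y)/4 + 3*exp(4*y)/16.


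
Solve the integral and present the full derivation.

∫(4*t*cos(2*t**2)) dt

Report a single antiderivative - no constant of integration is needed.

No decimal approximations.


Step 1. Substitute u = t**2, turning ∫(4*t*cos(2*t**2)) dt into ∫(2*cos(2*u)) du: now ∫(2*cos(2*u)) du.
Step 2. Evaluate the standard form: now sin(2*u).
Step 3. Substitute back u = t**2: now sin(2*t**2).
Answer: sin(2*t**2).


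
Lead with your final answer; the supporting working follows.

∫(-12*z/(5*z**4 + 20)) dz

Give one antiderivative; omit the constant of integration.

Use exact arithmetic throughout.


The answer is -3*atan(z**2/2)/5.
Step 1. Substitute u = z**2, turning ∫(-12*z/(5*z**4 + 20)) dz into ∫(-6/(5*(u**2 + 4))) du: now ∫(-6/(5*(u**2 + 4))) du.
Step 2. Evaluate the standard form: now -3*atan(u/2)/5.
Step 3. Substitute back u = z**2: now -3*atan(z**2/2)/5.
Answer: -3*atan(z**2/2)/5.


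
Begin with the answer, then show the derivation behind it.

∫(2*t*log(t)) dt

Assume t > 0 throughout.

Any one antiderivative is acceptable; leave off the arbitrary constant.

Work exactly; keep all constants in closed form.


The answer is t**2*log(t) - t**2/2.
Step 1. Integrate ∫(2*t*log(t)) dt by parts with u = log(t), dv = (2*t) dt, so v = t**2 [assuming t > 0]: now t**2*log(t) + ∫(-t) dt.
Step 2. Evaluate the standard form: now t**2*log(t) - t**2/2.
Answer: t**2*log(t) - t**2/2.


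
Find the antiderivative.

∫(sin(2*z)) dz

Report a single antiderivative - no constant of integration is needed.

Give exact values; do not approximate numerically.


Answer: -cos(2*z)/2.


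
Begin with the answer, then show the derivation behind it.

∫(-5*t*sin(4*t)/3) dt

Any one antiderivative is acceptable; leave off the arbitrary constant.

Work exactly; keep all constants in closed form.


The answer is 5*t*cos(4*t)/12 - 5*sin(4*t)/48.
Step 1. Integrate ∫(-5*t*sin(4*t)/3) dt by parts with u = t, dv = (-5*sin(4*t)/3) dt, so v = 5*cos(4*t)/12: now 5*t*cos(4*t)/12 + ∫(-5*cos(4*t)/12) dt.
Step 2. Evaluate the standard form: now 5*t*cos(4*t)/12 - 5*sin(4*t)/48.
Answer: 5*t*cos(4*t)/12 - 5*sin(4*t)/48.


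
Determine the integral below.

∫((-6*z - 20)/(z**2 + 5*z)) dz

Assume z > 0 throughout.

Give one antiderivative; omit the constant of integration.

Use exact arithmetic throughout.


Answer: -4*log(z) - 2*log(z + 5).


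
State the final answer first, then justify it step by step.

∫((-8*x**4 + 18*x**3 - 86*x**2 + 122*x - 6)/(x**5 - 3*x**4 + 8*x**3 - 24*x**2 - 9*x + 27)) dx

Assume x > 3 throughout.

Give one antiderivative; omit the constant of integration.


The answer is -4*log(x - 3) - log(x - 1) - 3*log(x + 1) + 4*atan(x/3)/3.
Step 1. Decompose ∫((-8*x**4 + 18*x**3 - 86*x**2 + 122*x - 6)/(x**5 - 3*x**4 + 8*x**3 - 24*x**2 - 9*x + 27)) dx by partial fractions, (-8*x**4 + 18*x**3 - 86*x**2 + 122*x - 6)/(x**5 - 3*x**4 + 8*x**3 - 24*x**2 - 9*x + 27) = 4/(x**2 + 9) - 3/(x + 1) - 1/(x - 1) - 4/(x - 3): now ∫(-4/(x - 3)) dx + ∫(-1/(x - 1)) dx + ∫(-3/(x + 1)) dx + ∫(4/(x**2 + 9)) dx.
Step 2. Evaluate the standard form [assuming x > 3]: now -4*log(x - 3) + ∫(-1/(x - 1)) dx + ∫(-3/(x + 1)) dx + ∫(4/(x**2 + 9)) dx.
Step 3. Evaluate the standard form [assuming x > 1]: now -4*log(x - 3) - log(x - 1) + ∫(-3/(x + 1)) dx + ∫(4/(x**2 + 9)) dx.
Step 4. Evaluate the standard form [assuming x > -1]: now -4*log(x - 3) - log(x - 1) - 3*log(x + 1) + ∫(4/(x**2 + 9)) dx.
Step 5. Evaluate the standard form: now -4*log(x - 3) - log(x - 1) - 3*log(x + 1) + 4*atan(x/3)/3.
Answer: -4*log(x - 3) - log(x - 1) - 3*log(x + 1) + 4*atan(x/3)/3.


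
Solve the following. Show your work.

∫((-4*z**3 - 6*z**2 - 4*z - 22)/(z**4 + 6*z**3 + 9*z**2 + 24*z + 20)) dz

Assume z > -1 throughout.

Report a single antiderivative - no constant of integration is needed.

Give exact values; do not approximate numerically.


Step 1. Decompose ∫((-4*z**3 - 6*z**2 - 4*z - 22)/(z**4 + 6*z**3 + 9*z**2 + 24*z + 20)) dz by partial fractions, (-4*z**3 - 6*z**2 - 4*z - 22)/(z**4 + 6*z**3 + 9*z**2 + 24*z + 20) = 2/(z**2 + 4) - 3/(z + 5) - 1/(z + 1): now ∫(-1/(z + 1)) dz + ∫(-3/(z + 5)) dz + ∫(2/(z**2 + 4)) dz.
Step 2. Evaluate the standard form [assuming z > -5]: now -3*log(z + 5) + ∫(-1/(z + 1)) dz + ∫(2/(z**2 + 4)) dz.
Step 3. Evaluate the standard form [assuming z > -1]: now -log(z + 1) - 3*log(z + 5) + ∫(2/(z**2 + 4)) dz.
Step 4. Evaluate the standard form: now -log(z + 1) - 3*log(z + 5) + atan(z/2).
Answer: -log(z + 1) - 3*log(z + 5) + atan(z/2).


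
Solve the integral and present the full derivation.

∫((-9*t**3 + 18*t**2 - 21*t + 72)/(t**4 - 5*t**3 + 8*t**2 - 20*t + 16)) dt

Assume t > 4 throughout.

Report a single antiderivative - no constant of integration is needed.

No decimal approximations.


Step 1. Decompose ∫((-9*t**3 + 18*t**2 - 21*t + 72)/(t**4 - 5*t**3 + 8*t**2 - 20*t + 16)) dt by partial fractions, (-9*t**3 + 18*t**2 - 21*t + 72)/(t**4 - 5*t**3 + 8*t**2 - 20*t + 16) = -3/(t**2 + 4) - 4/(t - 1) - 5/(t - 4): now ∫(-5/(t - 4)) dt + ∫(-4/(t - 1)) dt + ∫(-3/(t**2 + 4)) dt.
Step 2. Evaluate the standard form [assuming t > 1]: now -4*log(t - 1) + ∫(-5/(t - 4)) dt + ∫(-3/(t**2 + 4)) dt.
Step 3. Evaluate the standard form [assuming t > 4]: now -5*log(t - 4) - 4*log(t - 1) + ∫(-3/(t**2 + 4)) dt.
Step 4. Evaluate the standard form: now -5*log(t - 4) - 4*log(t - 1) - 3*atan(t/2)/2.
Answer: -5*log(t - 4) - 4*log(t - 1) - 3*atan(t/2)/2.


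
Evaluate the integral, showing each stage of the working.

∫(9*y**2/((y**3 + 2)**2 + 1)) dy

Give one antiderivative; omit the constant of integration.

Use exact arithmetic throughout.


Step 1. Substitute u = y**3 + 2, turning ∫(9*y**2/((y**3 + 2)**2 + 1)) dy into ∫(3/(u**2 + 1)) du: now ∫(3/(u**2 + 1)) du.
Step 2. Evaluate the standard form: now 3*atan(u).
Step 3. Substitute back u = y**3 + 2: now 3*atan(y**3 + 2).
Answer: 3*atan(y**3 + 2).


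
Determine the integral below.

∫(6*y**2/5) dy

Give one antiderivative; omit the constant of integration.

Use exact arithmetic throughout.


Answer: 2*y**3/5.


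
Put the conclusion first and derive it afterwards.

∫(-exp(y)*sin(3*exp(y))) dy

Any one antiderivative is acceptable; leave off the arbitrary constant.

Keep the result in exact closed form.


The answer is cos(3*exp(y))/3.
Step 1. Substitute u = exp(y), turning ∫(-exp(y)*sin(3*exp(y))) dy into ∫(-sin(3*u)) du: now ∫(-sin(3*u)) du.
Step 2. Evaluate the standard form: now cos(3*u)/3.
Step 3. Substitute back u = exp(y): now cos(3*exp(y))/3.
Answer: cos(3*exp(y))/3.


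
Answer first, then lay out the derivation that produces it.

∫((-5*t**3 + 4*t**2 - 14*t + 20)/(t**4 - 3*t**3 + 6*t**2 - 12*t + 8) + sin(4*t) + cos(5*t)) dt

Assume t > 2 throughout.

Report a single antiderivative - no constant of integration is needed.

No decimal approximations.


The answer is -4*log(t - 2) - log(t - 1) + sin(5*t)/5 - cos(4*t)/4 - atan(t/2).
Step 1. Rewrite: now ∫((-5*t**3 + 4*t**2 - 14*t + 20)/(t**4 - 3*t**3 + 6*t**2 - 12*t + 8)) dt + ∫(sin(4*t)) dt + ∫(cos(5*t)) dt.
Step 2. Evaluate the standard form: now sin(5*t)/5 + ∫((-5*t**3 + 4*t**2 - 14*t + 20)/(t**4 - 3*t**3 + 6*t**2 - 12*t + 8)) dt + ∫(sin(4*t)) dt.
Step 3. Decompose ∫((-5*t**3 + 4*t**2 - 14*t + 20)/(t**4 - 3*t**3 + 6*t**2 - 12*t + 8)) dt by partial fractions, (-5*t**3 + 4*t**2 - 14*t + 20)/(t**4 - 3*t**3 + 6*t**2 - 12*t + 8) = -2/(t**2 + 4) - 1/(t - 1) - 4/(t - 2): now sin(5*t)/5 + ∫(-4/(t - 2)) dt + ∫(-1/(t - 1)) dt + ∫(-2/(t**2 + 4)) dt + ∫(sin(4*t)) dt.
Step 4. Evaluate the standard form [assuming t > 1]: now -log(t - 1) + sin(5*t)/5 + ∫(-4/(t - 2)) dt + ∫(-2/(t**2 + 4)) dt + ∫(sin(4*t)) dt.
Step 5. Evaluate the standard form [assuming t > 2]: now -4*log(t - 2) - log(t - 1) + sin(5*t)/5 + ∫(-2/(t**2 + 4)) dt + ∫(sin(4*t)) dt.
Step 6. Evaluate the standard form: now -4*log(t - 2) - log(t - 1) + sin(5*t)/5 - atan(t/2) + ∫(sin(4*t)) dt.
Step 7. Evaluate the standard form: now -4*log(t - 2) - log(t - 1) + sin(5*t)/5 - cos(4*t)/4 - atan(t/2).
Answer: -4*log(t - 2) - log(t - 1) + sin(5*t)/5 - cos(4*t)/4 - atan(t/2).


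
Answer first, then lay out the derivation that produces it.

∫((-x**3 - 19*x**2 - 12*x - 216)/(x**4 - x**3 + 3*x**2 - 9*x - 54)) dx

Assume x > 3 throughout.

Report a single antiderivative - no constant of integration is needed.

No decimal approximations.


The answer is -5*log(x - 3) + 4*log(x + 2) + atan(x/3).
Step 1. Decompose ∫((-x**3 - 19*x**2 - 12*x - 216)/(x**4 - x**3 + 3*x**2 - 9*x - 54)) dx by partial fractions, (-x**3 - 19*x**2 - 12*x - 216)/(x**4 - x**3 + 3*x**2 - 9*x - 54) = 3/(x**2 + 9) + 4/(x + 2) - 5/(x - 3): now ∫(-5/(x - 3)) dx + ∫(4/(x + 2)) dx + ∫(3/(x**2 + 9)) dx.
Step 2. Evaluate the standard form [assuming x > 3]: now -5*log(x - 3) + ∫(4/(x + 2)) dx + ∫(3/(x**2 + 9)) dx.
Step 3. Evaluate the standard form [assuming x > -2]: now -5*log(x - 3) + 4*log(x + 2) + ∫(3/(x**2 + 9)) dx.
Step 4. Evaluate the standard form: now -5*log(x - 3) + 4*log(x + 2) + atan(x/3).
Answer: -5*log(x - 3) + 4*log(x + 2) + atan(x/3).


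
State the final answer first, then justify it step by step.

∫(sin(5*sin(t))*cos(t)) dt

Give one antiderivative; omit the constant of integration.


The answer is -cos(5*sin(t))/5.
Step 1. Substitute u = sin(t), turning ∫(sin(5*sin(t))*cos(t)) dt into ∫(sin(5*u)) du: now ∫(sin(5*u)) du.
Step 2. Evaluate the standard form: now -cos(5*u)/5.
Step 3. Substitute back u = sin(t): now -cos(5*sin(t))/5.
Answer: -cos(5*sin(t))/5.


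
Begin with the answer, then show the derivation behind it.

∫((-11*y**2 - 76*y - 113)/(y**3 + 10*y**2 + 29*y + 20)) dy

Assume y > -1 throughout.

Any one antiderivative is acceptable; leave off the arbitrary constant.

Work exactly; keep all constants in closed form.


The answer is -4*log(y + 1) - 5*log(y + 4) - 2*log(y + 5).
Step 1. Decompose ∫((-11*y**2 - 76*y - 113)/(y**3 + 10*y**2 + 29*y + 20)) dy by partial fractions, (-11*y**2 - 76*y - 113)/(y**3 + 10*y**2 + 29*y + 20) = -2/(y + 5) - 5/(y + 4) - 4/(y + 1): now ∫(-4/(y + 1)) dy + ∫(-5/(y + 4)) dy + ∫(-2/(y + 5)) dy.
Step 2. Evaluate the standard form [assuming y > -1]: now -4*log(y + 1) + ∫(-5/(y + 4)) dy + ∫(-2/(y + 5)) dy.
Step 3. Evaluate the standard form [assuming y > -5]: now -4*log(y + 1) - 2*log(y + 5) + ∫(-5/(y + 4)) dy.
Step 4. Evaluate the standard form [assuming y > -4]: now -4*log(y + 1) - 5*log(y + 4) - 2*log(y + 5).
Answer: -4*log(y + 1) - 5*log(y + 4) - 2*log(y + 5).


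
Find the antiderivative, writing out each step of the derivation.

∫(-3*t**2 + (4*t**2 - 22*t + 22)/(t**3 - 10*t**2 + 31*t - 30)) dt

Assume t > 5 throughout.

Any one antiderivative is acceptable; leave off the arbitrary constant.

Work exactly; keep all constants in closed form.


Step 1. Rewrite: now ∫(-3*t**2) dt + ∫((4*t**2 - 22*t + 22)/(t**3 - 10*t**2 + 31*t - 30)) dt.
Step 2. Evaluate the standard form: now -t**3 + ∫((4*t**2 - 22*t + 22)/(t**3 - 10*t**2 + 31*t - 30)) dt.
Step 3. Decompose ∫((4*t**2 - 22*t + 22)/(t**3 - 10*t**2 + 31*t - 30)) dt by partial fractions, (4*t**2 - 22*t + 22)/(t**3 - 10*t**2 + 31*t - 30) = -2/(t - 2) + 4/(t - 3) + 2/(t - 5): now -t**3 + ∫(2/(t - 5)) dt + ∫(4/(t - 3)) dt + ∫(-2/(t - 2)) dt.
Step 4. Evaluate the standard form [assuming t > 2]: now -t**3 - 2*log(t - 2) + ∫(2/(t - 5)) dt + ∫(4/(t - 3)) dt.
Step 5. Evaluate the standard form [assuming t > 5]: now -t**3 + 2*log(t - 5) - 2*log(t - 2) + ∫(4/(t - 3)) dt.
Step 6. Evaluate the standard form [assuming t > 3]: now -t**3 + 2*log(t - 5) + 4*log(t - 3) - 2*log(t - 2).
Answer: -t**3 + 2*log(t - 5) + 4*log(t - 3) - 2*log(t - 2).


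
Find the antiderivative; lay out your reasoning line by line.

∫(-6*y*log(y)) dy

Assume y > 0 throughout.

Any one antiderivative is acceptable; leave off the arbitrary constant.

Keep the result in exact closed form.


Step 1. Integrate ∫(-6*y*log(y)) dy by parts with u = log(y), dv = (-6*y) dy, so v = -3*y**2 [assuming y > 0]: now -3*y**2*log(y) + ∫(3*y) dy.
Step 2. Evaluate the standard form: now -3*y**2*log(y) + 3*y**2/2.
Answer: -3*y**2*log(y) + 3*y**2/2.


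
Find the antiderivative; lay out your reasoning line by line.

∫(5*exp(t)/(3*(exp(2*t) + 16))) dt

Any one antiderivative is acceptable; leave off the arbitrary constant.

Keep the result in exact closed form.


Step 1. Substitute u = exp(t), turning ∫(5*exp(t)/(3*(exp(2*t) + 16))) dt into ∫(5/(3*(u**2 + 16))) du: now ∫(5/(3*(u**2 + 16))) du.
Step 2. Evaluate the standard form: now 5*atan(u/4)/12.
Step 3. Substitute back u = exp(t): now 5*atan(exp(t)/4)/12.
Answer: 5*atan(exp(t)/4)/12.


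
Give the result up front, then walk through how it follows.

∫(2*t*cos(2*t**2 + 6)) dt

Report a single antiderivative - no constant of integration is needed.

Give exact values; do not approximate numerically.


The answer is sin(2*t**2 + 6)/2.
Step 1. Substitute u = t**2 + 3, turning ∫(2*t*cos(2*t**2 + 6)) dt into ∫(cos(2*u)) du: now ∫(cos(2*u)) du.
Step 2. Evaluate the standard form: now sin(2*u)/2.
Step 3. Substitute back u = t**2 + 3: now sin(2*t**2 + 6)/2.
Answer: sin(2*t**2 + 6)/2.


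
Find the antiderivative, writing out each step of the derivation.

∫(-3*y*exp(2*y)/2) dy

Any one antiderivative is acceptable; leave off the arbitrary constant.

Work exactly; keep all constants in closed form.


Step 1. Integrate ∫(-3*y*exp(2*y)/2) dy by parts with u = y, dv = (-3*exp(2*y)/2) dy, so v = -3*exp(2*y)/4: now -3*y*exp(2*y)/4 + ∫(3*exp(2*y)/4) dy.
Step 2. Evaluate the standard form: now -3*y*exp(2*y)/4 + 3*exp(2*y)/8.
Answer: -3*y*exp(2*y)/4 + 3*exp(2*y)/8.


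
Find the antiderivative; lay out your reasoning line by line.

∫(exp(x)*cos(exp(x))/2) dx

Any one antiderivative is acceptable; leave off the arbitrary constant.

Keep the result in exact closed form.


Step 1. Substitute u = exp(x), turning ∫(exp(x)*cos(exp(x))/2) dx into ∫(cos(u)/2) du: now ∫(cos(u)/2) du.
Step 2. Evaluate the standard form: now sin(u)/2.
Step 3. Substitute back u = exp(x): now sin(exp(x))/2.
Answer: sin(exp(x))/2.


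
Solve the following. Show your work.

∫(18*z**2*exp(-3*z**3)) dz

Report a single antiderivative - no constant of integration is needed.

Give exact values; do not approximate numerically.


Step 1. Substitute u = z**3, turning ∫(18*z**2*exp(-3*z**3)) dz into ∫(6*exp(-3*u)) du: now ∫(6*exp(-3*u)) du.
Step 2. Evaluate the standard form: now -2*exp(-3*u).
Step 3. Substitute back u = z**3: now -2*exp(-3*z**3).
Answer: -2*exp(-3*z**3).


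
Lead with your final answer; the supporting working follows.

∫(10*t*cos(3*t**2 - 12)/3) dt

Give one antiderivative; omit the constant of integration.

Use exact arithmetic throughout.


The answer is 5*sin(3*t**2 - 12)/9.
Step 1. Substitute u = t**2 - 4, turning ∫(10*t*cos(3*t**2 - 12)/3) dt into ∫(5*cos(3*u)/3) du: now ∫(5*cos(3*u)/3) du.
Step 2. Evaluate the standard form: now 5*sin(3*u)/9.
Step 3. Substitute back u = t**2 - 4: now 5*sin(3*t**2 - 12)/9.
Answer: 5*sin(3*t**2 - 12)/9.


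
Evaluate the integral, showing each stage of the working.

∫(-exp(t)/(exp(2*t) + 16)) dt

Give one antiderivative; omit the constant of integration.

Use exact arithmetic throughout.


Step 1. Substitute u = exp(t), turning ∫(-exp(t)/(exp(2*t) + 16)) dt into ∫(-1/(u**2 + 16)) du: now ∫(-1/(u**2 + 16)) du.
Step 2. Evaluate the standard form: now -atan(u/4)/4.
Step 3. Substitute back u = exp(t): now -atan(exp(t)/4)/4.
Answer: -atan(exp(t)/4)/4.


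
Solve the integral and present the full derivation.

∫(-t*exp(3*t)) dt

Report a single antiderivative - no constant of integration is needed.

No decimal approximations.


Step 1. Integrate ∫(-t*exp(3*t)) dt by parts with u = t, dv = (-exp(3*t)) dt, so v = -exp(3*t)/3: now -t*exp(3*t)/3 + ∫(exp(3*t)/3) dt.
Step 2. Evaluate the standard form: now -t*exp(3*t)/3 + exp(3*t)/9.
Answer: -t*exp(3*t)/3 + exp(3*t)/9.


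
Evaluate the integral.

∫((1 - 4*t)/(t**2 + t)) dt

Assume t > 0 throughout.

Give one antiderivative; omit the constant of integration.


Answer: log(t) - 5*log(t + 1).


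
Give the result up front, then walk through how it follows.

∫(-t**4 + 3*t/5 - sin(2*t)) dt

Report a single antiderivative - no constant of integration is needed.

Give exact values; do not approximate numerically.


The answer is -t**5/5 + 3*t**2/10 + cos(2*t)/2.
Step 1. Rewrite: now ∫(3*t/5) dt + ∫(-t**4) dt + ∫(-sin(2*t)) dt.
Step 2. Evaluate the standard form: now -t**5/5 + ∫(3*t/5) dt + ∫(-sin(2*t)) dt.
Step 3. Evaluate the standard form: now -t**5/5 + cos(2*t)/2 + ∫(3*t/5) dt.
Step 4. Evaluate the standard form: now -t**5/5 + 3*t**2/10 + cos(2*t)/2.
Answer: -t**5/5 + 3*t**2/10 + cos(2*t)/2.


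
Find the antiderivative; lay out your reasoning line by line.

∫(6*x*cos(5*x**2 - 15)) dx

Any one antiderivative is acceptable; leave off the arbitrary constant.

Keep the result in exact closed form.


Step 1. Substitute u = x**2 - 3, turning ∫(6*x*cos(5*x**2 - 15)) dx into ∫(3*cos(5*u)) du: now ∫(3*cos(5*u)) du.
Step 2. Evaluate the standard form: now 3*sin(5*u)/5.
Step 3. Substitute back u = x**2 - 3: now 3*sin(5*x**2 - 15)/5.
Answer: 3*sin(5*x**2 - 15)/5.


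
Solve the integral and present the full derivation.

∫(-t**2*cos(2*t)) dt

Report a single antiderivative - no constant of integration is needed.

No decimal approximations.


Step 1. Integrate ∫(-t**2*cos(2*t)) dt by parts with u = t**2, dv = (-cos(2*t)) dt, so v = -sin(2*t)/2: now -t**2*sin(2*t)/2 + ∫(t*sin(2*t)) dt.
Step 2. Integrate ∫(t*sin(2*t)) dt by parts with u = t, dv = (sin(2*t)) dt, so v = -cos(2*t)/2: now -t**2*sin(2*t)/2 - t*cos(2*t)/2 + ∫(cos(2*t)/2) dt.
Step 3. Evaluate the standard form: now -t**2*sin(2*t)/2 - t*cos(2*t)/2 + sin(2*t)/4.
Answer: -t**2*sin(2*t)/2 - t*cos(2*t)/2 + sin(2*t)/4.


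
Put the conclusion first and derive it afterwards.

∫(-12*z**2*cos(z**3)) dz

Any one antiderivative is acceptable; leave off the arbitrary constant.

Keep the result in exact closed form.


The answer is -4*sin(z**3).
Step 1. Substitute u = z**3, turning ∫(-12*z**2*cos(z**3)) dz into ∫(-4*cos(u)) du: now ∫(-4*cos(u)) du.
Step 2. Evaluate the standard form: now -4*sin(u).
Step 3. Substitute back u = z**3: now -4*sin(z**3).
Answer: -4*sin(z**3).


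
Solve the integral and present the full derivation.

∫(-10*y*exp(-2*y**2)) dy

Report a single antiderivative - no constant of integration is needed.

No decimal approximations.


Step 1. Substitute u = y**2, turning ∫(-10*y*exp(-2*y**2)) dy into ∫(-5*exp(-2*u)) du: now ∫(-5*exp(-2*u)) du.
Step 2. Evaluate the standard form: now 5*exp(-2*u)/2.
Step 3. Substitute back u = y**2: now 5*exp(-2*y**2)/2.
Answer: 5*exp(-2*y**2)/2.


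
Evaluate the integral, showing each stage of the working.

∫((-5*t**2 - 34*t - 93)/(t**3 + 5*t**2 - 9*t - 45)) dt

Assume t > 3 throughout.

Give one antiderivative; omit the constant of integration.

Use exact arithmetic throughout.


Step 1. Decompose ∫((-5*t**2 - 34*t - 93)/(t**3 + 5*t**2 - 9*t - 45)) dt by partial fractions, (-5*t**2 - 34*t - 93)/(t**3 + 5*t**2 - 9*t - 45) = -3/(t + 5) + 3/(t + 3) - 5/(t - 3): now ∫(-5/(t - 3)) dt + ∫(3/(t + 3)) dt + ∫(-3/(t + 5)) dt.
Step 2. Evaluate the standard form [assuming t > -3]: now 3*log(t + 3) + ∫(-5/(t - 3)) dt + ∫(-3/(t + 5)) dt.
Step 3. Evaluate the standard form [assuming t > 3]: now -5*log(t - 3) + 3*log(t + 3) + ∫(-3/(t + 5)) dt.
Step 4. Evaluate the standard form [assuming t > -5]: now -5*log(t - 3) + 3*log(t + 3) - 3*log(t + 5).
Answer: -5*log(t - 3) + 3*log(t + 3) - 3*log(t + 5).


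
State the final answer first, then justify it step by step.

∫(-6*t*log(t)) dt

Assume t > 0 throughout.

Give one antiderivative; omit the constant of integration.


The answer is -3*t**2*log(t) + 3*t**2/2.
Step 1. Integrate ∫(-6*t*log(t)) dt by parts with u = log(t), dv = (-6*t) dt, so v = -3*t**2 [assuming t > 0]: now -3*t**2*log(t) + ∫(3*t) dt.
Step 2. Evaluate the standard form: now -3*t**2*log(t) + 3*t**2/2.
Answer: -3*t**2*log(t) + 3*t**2/2.


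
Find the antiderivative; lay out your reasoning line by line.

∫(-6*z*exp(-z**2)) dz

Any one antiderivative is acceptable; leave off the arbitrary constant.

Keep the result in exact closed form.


Step 1. Substitute u = z**2, turning ∫(-6*z*exp(-z**2)) dz into ∫(-3*exp(-u)) du: now ∫(-3*exp(-u)) du.
Step 2. Evaluate the standard form: now 3*exp(-u).
Step 3. Substitute back u = z**2: now 3*exp(-z**2).
Answer: 3*exp(-z**2).


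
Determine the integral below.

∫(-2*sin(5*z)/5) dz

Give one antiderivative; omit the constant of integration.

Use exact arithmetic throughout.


Answer: 2*cos(5*z)/25.


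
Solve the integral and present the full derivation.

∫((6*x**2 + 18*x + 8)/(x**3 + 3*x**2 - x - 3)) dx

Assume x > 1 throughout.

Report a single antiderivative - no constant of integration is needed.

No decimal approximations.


Step 1. Decompose ∫((6*x**2 + 18*x + 8)/(x**3 + 3*x**2 - x - 3)) dx by partial fractions, (6*x**2 + 18*x + 8)/(x**3 + 3*x**2 - x - 3) = 1/(x + 3) + 1/(x + 1) + 4/(x - 1): now ∫(4/(x - 1)) dx + ∫(1/(x + 1)) dx + ∫(1/(x + 3)) dx.
Step 2. Evaluate the standard form [assuming x > -3]: now log(x + 3) + ∫(4/(x - 1)) dx + ∫(1/(x + 1)) dx.
Step 3. Evaluate the standard form [assuming x > 1]: now 4*log(x - 1) + log(x + 3) + ∫(1/(x + 1)) dx.
Step 4. Evaluate the standard form [assuming x > -1]: now 4*log(x - 1) + log(x + 1) + log(x + 3).
Answer: 4*log(x - 1) + log(x + 1) + log(x + 3).


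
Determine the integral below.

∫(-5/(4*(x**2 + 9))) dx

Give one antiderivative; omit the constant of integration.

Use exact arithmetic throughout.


Answer: -5*atan(x/3)/12.


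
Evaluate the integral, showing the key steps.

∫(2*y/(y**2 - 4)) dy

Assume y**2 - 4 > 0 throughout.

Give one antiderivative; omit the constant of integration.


Step 1. Substitute u = y**2 - 4, turning ∫(2*y/(y**2 - 4)) dy into ∫(1/u) du: now ∫(1/u) du.
Step 2. Evaluate the standard form [assuming u > 0]: now log(u).
Step 3. Substitute back u = y**2 - 4: now log(y**2 - 4).
Answer: log(y**2 - 4).


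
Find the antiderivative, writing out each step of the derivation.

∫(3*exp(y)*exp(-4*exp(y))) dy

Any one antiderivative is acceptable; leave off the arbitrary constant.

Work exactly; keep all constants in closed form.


Step 1. Substitute u = exp(y), turning ∫(3*exp(y)*exp(-4*exp(y))) dy into ∫(3*exp(-4*u)) du: now ∫(3*exp(-4*u)) du.
Step 2. Evaluate the standard form: now -3*exp(-4*u)/4.
Step 3. Substitute back u = exp(y): now -3*exp(-4*exp(y))/4.
Answer: -3*exp(-4*exp(y))/4.


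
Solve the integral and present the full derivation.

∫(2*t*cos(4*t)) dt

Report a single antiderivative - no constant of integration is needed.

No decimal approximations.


Step 1. Integrate ∫(2*t*cos(4*t)) dt by parts with u = t, dv = (2*cos(4*t)) dt, so v = sin(4*t)/2: now t*sin(4*t)/2 + ∫(-sin(4*t)/2) dt.
Step 2. Evaluate the standard form: now t*sin(4*t)/2 + cos(4*t)/8.
Answer: t*sin(4*t)/2 + cos(4*t)/8.


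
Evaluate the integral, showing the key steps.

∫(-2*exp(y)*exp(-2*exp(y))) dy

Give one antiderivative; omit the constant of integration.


Step 1. Substitute u = exp(y), turning ∫(-2*exp(y)*exp(-2*exp(y))) dy into ∫(-2*exp(-2*u)) du: now ∫(-2*exp(-2*u)) du.
Step 2. Evaluate the standard form: now exp(-2*u).
Step 3. Substitute back u = exp(y): now exp(-2*exp(y)).
Answer: exp(-2*exp(y)).


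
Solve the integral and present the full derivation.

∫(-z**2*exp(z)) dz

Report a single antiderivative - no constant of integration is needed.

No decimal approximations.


Step 1. Integrate ∫(-z**2*exp(z)) dz by parts with u = z**2, dv = (-exp(z)) dz, so v = -exp(z): now -z**2*exp(z) + ∫(2*z*exp(z)) dz.
Step 2. Integrate ∫(2*z*exp(z)) dz by parts with u = z, dv = (2*exp(z)) dz, so v = 2*exp(z): now -z**2*exp(z) + 2*z*exp(z) + ∫(-2*exp(z)) dz.
Step 3. Evaluate the standard form: now -z**2*exp(z) + 2*z*exp(z) - 2*exp(z).
Answer: -z**2*exp(z) + 2*z*exp(z) - 2*exp(z).


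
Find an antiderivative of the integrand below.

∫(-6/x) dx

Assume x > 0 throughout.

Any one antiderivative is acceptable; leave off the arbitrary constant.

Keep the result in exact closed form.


Answer: -6*log(x).


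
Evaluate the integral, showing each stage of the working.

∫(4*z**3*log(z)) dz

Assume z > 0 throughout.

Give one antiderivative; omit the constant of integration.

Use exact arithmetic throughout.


Step 1. Integrate ∫(4*z**3*log(z)) dz by parts with u = log(z), dv = (4*z**3) dz, so v = z**4 [assuming z > 0]: now z**4*log(z) + ∫(-z**3) dz.
Step 2. Evaluate the standard form: now z**4*log(z) - z**4/4.
Answer: z**4*log(z) - z**4/4.


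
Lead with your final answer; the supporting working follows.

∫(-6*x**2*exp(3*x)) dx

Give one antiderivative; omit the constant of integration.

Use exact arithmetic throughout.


The answer is -2*x**2*exp(3*x) + 4*x*exp(3*x)/3 - 4*exp(3*x)/9.
Step 1. Integrate ∫(-6*x**2*exp(3*x)) dx by parts with u = x**2, dv = (-6*exp(3*x)) dx, so v = -2*exp(3*x): now -2*x**2*exp(3*x) + ∫(4*x*exp(3*x)) dx.
Step 2. Integrate ∫(4*x*exp(3*x)) dx by parts with u = x, dv = (4*exp(3*x)) dx, so v = 4*exp(3*x)/3: now -2*x**2*exp(3*x) + 4*x*exp(3*x)/3 + ∫(-4*exp(3*x)/3) dx.
Step 3. Evaluate the standard form: now -2*x**2*exp(3*x) + 4*x*exp(3*x)/3 - 4*exp(3*x)/9.
Answer: -2*x**2*exp(3*x) + 4*x*exp(3*x)/3 - 4*exp(3*x)/9.


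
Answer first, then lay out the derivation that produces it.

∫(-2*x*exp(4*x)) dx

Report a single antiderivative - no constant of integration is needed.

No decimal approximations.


The answer is -x*exp(4*x)/2 + exp(4*x)/8.
Step 1. Integrate ∫(-2*x*exp(4*x)) dx by parts with u = x, dv = (-2*exp(4*x)) dx, so v = -exp(4*x)/2: now -x*exp(4*x)/2 + ∫(exp(4*x)/2) dx.
Step 2. Evaluate the standard form: now -x*exp(4*x)/2 + exp(4*x)/8.
Answer: -x*exp(4*x)/2 + exp(4*x)/8.


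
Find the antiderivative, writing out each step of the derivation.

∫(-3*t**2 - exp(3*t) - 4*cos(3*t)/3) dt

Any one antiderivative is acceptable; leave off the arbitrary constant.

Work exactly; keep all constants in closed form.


Step 1. Rewrite: now ∫(-3*t**2) dt + ∫(-exp(3*t)) dt + ∫(-4*cos(3*t)/3) dt.
Step 2. Evaluate the standard form: now -exp(3*t)/3 + ∫(-3*t**2) dt + ∫(-4*cos(3*t)/3) dt.
Step 3. Evaluate the standard form: now -t**3 - exp(3*t)/3 + ∫(-4*cos(3*t)/3) dt.
Step 4. Evaluate the standard form: now -t**3 - exp(3*t)/3 - 4*sin(3*t)/9.
Answer: -t**3 - exp(3*t)/3 - 4*sin(3*t)/9.


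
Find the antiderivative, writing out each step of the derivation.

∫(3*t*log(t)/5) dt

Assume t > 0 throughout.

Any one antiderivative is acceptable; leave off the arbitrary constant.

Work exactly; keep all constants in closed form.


Step 1. Integrate ∫(3*t*log(t)/5) dt by parts with u = log(t), dv = (3*t/5) dt, so v = 3*t**2/10 [assuming t > 0]: now 3*t**2*log(t)/10 + ∫(-3*t/10) dt.
Step 2. Evaluate the standard form: now 3*t**2*log(t)/10 - 3*t**2/20.
Answer: 3*t**2*log(t)/10 - 3*t**2/20.


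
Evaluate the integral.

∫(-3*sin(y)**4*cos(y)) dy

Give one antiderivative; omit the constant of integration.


Answer: -3*sin(y)**5/5.


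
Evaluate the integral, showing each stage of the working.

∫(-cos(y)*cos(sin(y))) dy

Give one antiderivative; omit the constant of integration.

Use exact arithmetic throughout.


Step 1. Substitute u = sin(y), turning ∫(-cos(y)*cos(sin(y))) dy into ∫(-cos(u)) du: now ∫(-cos(u)) du.
Step 2. Evaluate the standard form: now -sin(u).
Step 3. Substitute back u = sin(y): now -sin(sin(y)).
Answer: -sin(sin(y)).


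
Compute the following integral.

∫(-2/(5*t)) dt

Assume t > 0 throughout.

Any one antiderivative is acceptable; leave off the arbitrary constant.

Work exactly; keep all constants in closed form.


Answer: -2*log(t)/5.


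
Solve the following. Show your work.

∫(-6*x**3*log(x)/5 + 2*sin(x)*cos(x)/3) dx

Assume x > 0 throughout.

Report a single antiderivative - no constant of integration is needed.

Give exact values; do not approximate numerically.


Step 1. Rewrite: now ∫(-6*x**3*log(x)/5) dx + ∫(2*sin(x)*cos(x)/3) dx.
Step 2. Substitute u = sin(x), turning ∫(2*sin(x)*cos(x)/3) dx into ∫(2*u/3) du: now ∫(2*u/3) du + ∫(-6*x**3*log(x)/5) dx.
Step 3. Evaluate the standard form: now u**2/3 + ∫(-6*x**3*log(x)/5) dx.
Step 4. Substitute back u = sin(x): now sin(x)**2/3 + ∫(-6*x**3*log(x)/5) dx.
Step 5. Integrate ∫(-6*x**3*log(x)/5) dx by parts with u = log(x), dv = (-6*x**3/5) dx, so v = -3*x**4/10 [assuming x > 0]: now -3*x**4*log(x)/10 + sin(x)**2/3 + ∫(3*x**3/10) dx.
Step 6. Evaluate the standard form: now -3*x**4*log(x)/10 + 3*x**4/40 + sin(x)**2/3.
Answer: -3*x**4*log(x)/10 + 3*x**4/40 + sin(x)**2/3.


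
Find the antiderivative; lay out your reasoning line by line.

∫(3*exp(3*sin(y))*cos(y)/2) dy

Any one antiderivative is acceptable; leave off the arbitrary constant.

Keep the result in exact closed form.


Step 1. Substitute u = sin(y), turning ∫(3*exp(3*sin(y))*cos(y)/2) dy into ∫(3*exp(3*u)/2) du: now ∫(3*exp(3*u)/2) du.
Step 2. Evaluate the standard form: now exp(3*u)/2.
Step 3. Substitute back u = sin(y): now exp(3*sin(y))/2.
Answer: exp(3*sin(y))/2.


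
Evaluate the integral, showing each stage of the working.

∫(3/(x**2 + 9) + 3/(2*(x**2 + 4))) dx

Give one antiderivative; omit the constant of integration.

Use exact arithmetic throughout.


Step 1. Rewrite: now ∫(3/(2*(x**2 + 4))) dx + ∫(3/(x**2 + 9)) dx.
Step 2. Evaluate the standard form: now 3*atan(x/2)/4 + ∫(3/(x**2 + 9)) dx.
Step 3. Evaluate the standard form: now atan(x/3) + 3*atan(x/2)/4.
Answer: atan(x/3) + 3*atan(x/2)/4.


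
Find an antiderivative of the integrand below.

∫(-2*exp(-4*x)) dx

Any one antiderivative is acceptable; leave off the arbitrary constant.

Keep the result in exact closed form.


Answer: exp(-4*x)/2.


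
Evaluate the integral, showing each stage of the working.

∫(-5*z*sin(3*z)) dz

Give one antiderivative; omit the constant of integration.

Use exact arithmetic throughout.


Step 1. Integrate ∫(-5*z*sin(3*z)) dz by parts with u = z, dv = (-5*sin(3*z)) dz, so v = 5*cos(3*z)/3: now 5*z*cos(3*z)/3 + ∫(-5*cos(3*z)/3) dz.
Step 2. Evaluate the standard form: now 5*z*cos(3*z)/3 - 5*sin(3*z)/9.
Answer: 5*z*cos(3*z)/3 - 5*sin(3*z)/9.


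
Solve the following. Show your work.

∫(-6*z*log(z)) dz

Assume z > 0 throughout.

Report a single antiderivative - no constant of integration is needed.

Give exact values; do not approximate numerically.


Step 1. Integrate ∫(-6*z*log(z)) dz by parts with u = log(z), dv = (-6*z) dz, so v = -3*z**2 [assuming z > 0]: now -3*z**2*log(z) + ∫(3*z) dz.
Step 2. Evaluate the standard form: now -3*z**2*log(z) + 3*z**2/2.
Answer: -3*z**2*log(z) + 3*z**2/2.


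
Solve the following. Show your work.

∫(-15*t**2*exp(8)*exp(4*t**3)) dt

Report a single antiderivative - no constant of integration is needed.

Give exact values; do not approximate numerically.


Step 1. Substitute u = t**3 + 2, turning ∫(-15*t**2*exp(8)*exp(4*t**3)) dt into ∫(-5*exp(4*u)) du: now ∫(-5*exp(4*u)) du.
Step 2. Evaluate the standard form: now -5*exp(4*u)/4.
Step 3. Substitute back u = t**3 + 2: now -5*exp(4*t**3 + 8)/4.
Answer: -5*exp(4*t**3 + 8)/4.


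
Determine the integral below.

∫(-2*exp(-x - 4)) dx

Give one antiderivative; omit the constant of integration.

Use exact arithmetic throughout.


Answer: 2*exp(-x - 4).


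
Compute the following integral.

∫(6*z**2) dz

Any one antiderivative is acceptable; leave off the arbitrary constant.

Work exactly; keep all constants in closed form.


Answer: 2*z**3.


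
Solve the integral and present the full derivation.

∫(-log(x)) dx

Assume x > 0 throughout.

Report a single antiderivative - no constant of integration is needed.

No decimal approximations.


Step 1. Integrate ∫(-log(x)) dx by parts with u = log(x), dv = (-1) dx, so v = -x [assuming x > 0]: now -x*log(x) + ∫(1) dx.
Step 2. Evaluate the standard form: now -x*log(x) + x.
Answer: -x*log(x) + x.


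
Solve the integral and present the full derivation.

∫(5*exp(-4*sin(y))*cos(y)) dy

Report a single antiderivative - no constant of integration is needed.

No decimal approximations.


Step 1. Substitute u = sin(y), turning ∫(5*exp(-4*sin(y))*cos(y)) dy into ∫(5*exp(-4*u)) du: now ∫(5*exp(-4*u)) du.
Step 2. Evaluate the standard form: now -5*exp(-4*u)/4.
Step 3. Substitute back u = sin(y): now -5*exp(-4*sin(y))/4.
Answer: -5*exp(-4*sin(y))/4.


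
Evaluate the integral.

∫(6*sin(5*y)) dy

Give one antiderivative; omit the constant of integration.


Answer: -6*cos(5*y)/5.


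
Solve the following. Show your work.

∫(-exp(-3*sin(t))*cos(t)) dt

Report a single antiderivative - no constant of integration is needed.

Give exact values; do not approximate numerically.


Step 1. Substitute u = sin(t), turning ∫(-exp(-3*sin(t))*cos(t)) dt into ∫(-exp(-3*u)) du: now ∫(-exp(-3*u)) du.
Step 2. Evaluate the standard form: now exp(-3*u)/3.
Step 3. Substitute back u = sin(t): now exp(-3*sin(t))/3.
Answer: exp(-3*sin(t))/3.


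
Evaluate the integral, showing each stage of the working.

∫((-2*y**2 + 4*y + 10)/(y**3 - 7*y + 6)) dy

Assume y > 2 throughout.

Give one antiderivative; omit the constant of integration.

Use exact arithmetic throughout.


Step 1. Decompose ∫((-2*y**2 + 4*y + 10)/(y**3 - 7*y + 6)) dy by partial fractions, (-2*y**2 + 4*y + 10)/(y**3 - 7*y + 6) = -1/(y + 3) - 3/(y - 1) + 2/(y - 2): now ∫(2/(y - 2)) dy + ∫(-3/(y - 1)) dy + ∫(-1/(y + 3)) dy.
Step 2. Evaluate the standard form [assuming y > -3]: now -log(y + 3) + ∫(2/(y - 2)) dy + ∫(-3/(y - 1)) dy.
Step 3. Evaluate the standard form [assuming y > 2]: now 2*log(y - 2) - log(y + 3) + ∫(-3/(y - 1)) dy.
Step 4. Evaluate the standard form [assuming y > 1]: now 2*log(y - 2) - 3*log(y - 1) - log(y + 3).
Answer: 2*log(y - 2) - 3*log(y - 1) - log(y + 3).


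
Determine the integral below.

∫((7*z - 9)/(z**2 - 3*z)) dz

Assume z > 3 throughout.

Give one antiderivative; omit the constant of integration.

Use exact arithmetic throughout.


Answer: 3*log(z) + 4*log(z - 3).


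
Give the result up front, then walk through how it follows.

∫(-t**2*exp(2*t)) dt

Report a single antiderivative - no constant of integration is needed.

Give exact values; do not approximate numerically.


The answer is -t**2*exp(2*t)/2 + t*exp(2*t)/2 - exp(2*t)/4.
Step 1. Integrate ∫(-t**2*exp(2*t)) dt by parts with u = t**2, dv = (-exp(2*t)) dt, so v = -exp(2*t)/2: now -t**2*exp(2*t)/2 + ∫(t*exp(2*t)) dt.
Step 2. Integrate ∫(t*exp(2*t)) dt by parts with u = t, dv = (exp(2*t)) dt, so v = exp(2*t)/2: now -t**2*exp(2*t)/2 + t*exp(2*t)/2 + ∫(-exp(2*t)/2) dt.
Step 3. Evaluate the standard form: now -t**2*exp(2*t)/2 + t*exp(2*t)/2 - exp(2*t)/4.
Answer: -t**2*exp(2*t)/2 + t*exp(2*t)/2 - exp(2*t)/4.


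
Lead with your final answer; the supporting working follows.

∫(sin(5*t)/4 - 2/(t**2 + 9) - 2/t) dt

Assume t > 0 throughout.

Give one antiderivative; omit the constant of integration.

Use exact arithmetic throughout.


The answer is -2*log(t) - cos(5*t)/20 - 2*atan(t/3)/3.
Step 1. Rewrite: now ∫(-2/t) dt + ∫(-2/(t**2 + 9)) dt + ∫(sin(5*t)/4) dt.
Step 2. Evaluate the standard form [assuming t > 0]: now -2*log(t) + ∫(-2/(t**2 + 9)) dt + ∫(sin(5*t)/4) dt.
Step 3. Evaluate the standard form: now -2*log(t) - 2*atan(t/3)/3 + ∫(sin(5*t)/4) dt.
Step 4. Evaluate the standard form: now -2*log(t) - cos(5*t)/20 - 2*atan(t/3)/3.
Answer: -2*log(t) - cos(5*t)/20 - 2*atan(t/3)/3.
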